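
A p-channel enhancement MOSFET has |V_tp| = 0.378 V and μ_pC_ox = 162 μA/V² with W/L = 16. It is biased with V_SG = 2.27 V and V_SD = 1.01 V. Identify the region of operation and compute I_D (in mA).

Triode; I_D = 3.63 mA

k_p = μ_pC_ox · (W/L) = 2.592 mA/V².
V_ov = V_SG − |V_tp| = 2.27 − 0.378 = 1.89 V.
Since V_SD = 1.01 V < V_ov = 1.89 V, the device is in the triode region.
I_D = k_p [V_ov · V_SD − ½ V_SD²] = 2.592 × [1.89 × 1.01 − 0.5 × 1.01²] = 3.63 mA.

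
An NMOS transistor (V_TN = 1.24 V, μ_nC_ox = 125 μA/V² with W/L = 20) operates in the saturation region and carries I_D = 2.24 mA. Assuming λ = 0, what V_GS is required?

k_n = μ_nC_ox · (W/L) = 2.5 mA/V².
In saturation I_D = ½ k_n (V_GS − V_TN)², so V_GS − V_TN = √(2 I_D / k_n) = √(2 × 2.24 / 2.5) = 1.34 V.
V_GS = 1.24 + 1.34 = 2.58 V.

V_GS = 2.58 V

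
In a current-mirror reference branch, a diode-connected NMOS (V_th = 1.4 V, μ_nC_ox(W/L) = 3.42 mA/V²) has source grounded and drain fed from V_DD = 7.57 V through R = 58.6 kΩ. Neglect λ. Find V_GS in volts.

V_GS = 1.64 V

With gate tied to drain, V_GS = V_DS ≥ V_GS − V_th, so the device is in saturation.
KCL at the drain: ½ k_n (V_GS − V_th)² = (V_DD − V_GS)/R.
Let x = V_GS − 1.4. Then 100 x² + x − 6.17 = 0, giving x = 0.243 V (positive root), so V_GS = 1.64 V.
I_D = (V_DD − V_GS)/R = (7.57 − 1.64) / 58.6 = 0.101 mA.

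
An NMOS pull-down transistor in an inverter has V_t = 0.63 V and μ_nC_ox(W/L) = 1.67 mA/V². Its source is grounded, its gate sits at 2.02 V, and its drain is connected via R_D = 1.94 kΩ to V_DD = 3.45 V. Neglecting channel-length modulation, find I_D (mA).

V_GS = V_G = 2.02 V, so V_ov = 2.02 − 0.63 = 1.39 V.
Assume saturation: I_D = ½ k_n V_ov² = 0.5 × 1.67 × 1.39² = 1.61 mA, giving V_DS = V_DD − I_D R_D = 3.45 − 1.61 × 1.94 = 0.32 V.
But 0.32 V < V_ov = 1.39 V, so the device is actually in triode.
In triode I_D = k_n[V_ov V_DS − ½ V_DS²] and I_D = (V_DD − V_DS)/R_D. Equating: 1.62 V_DS² − 5.503 V_DS + 3.45 = 0, giving V_DS = 0.829 V (the root below V_ov).
I_D = (3.45 − 0.829) / 1.94 = 1.35 mA.

I_D = 1.35 mA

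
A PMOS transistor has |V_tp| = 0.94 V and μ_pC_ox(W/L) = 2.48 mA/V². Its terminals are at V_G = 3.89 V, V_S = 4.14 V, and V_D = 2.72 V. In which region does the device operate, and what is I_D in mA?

V_SG = V_S − V_G = 4.14 − 3.89 = 0.25 V; V_SD = V_S − V_D = 4.14 − 2.72 = 1.42 V.
V_SG = 0.25 V < |V_tp| = 0.94 V, so the transistor is in cutoff.

Cutoff; I_D = 0 mA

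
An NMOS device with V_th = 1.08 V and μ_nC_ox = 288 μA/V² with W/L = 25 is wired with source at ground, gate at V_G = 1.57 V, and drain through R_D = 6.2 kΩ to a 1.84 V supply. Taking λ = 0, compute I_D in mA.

V_GS = V_G = 1.57 V, so V_ov = 1.57 − 1.08 = 0.49 V.
k_n = μ_nC_ox · (W/L) = 7.2 mA/V².
Assume saturation: I_D = ½ k_n V_ov² = 0.5 × 7.2 × 0.49² = 0.864 mA, giving V_DS = V_DD − I_D R_D = 1.84 − 0.864 × 6.2 = -3.52 V.
But -3.52 V < V_ov = 0.49 V, so the device is actually in triode.
In triode I_D = k_n[V_ov V_DS − ½ V_DS²] and I_D = (V_DD − V_DS)/R_D. Equating: 22.3 V_DS² − 22.87 V_DS + 1.84 = 0, giving V_DS = 0.088 V (the root below V_ov).
I_D = (1.84 − 0.088) / 6.2 = 0.283 mA.

I_D = 0.283 mA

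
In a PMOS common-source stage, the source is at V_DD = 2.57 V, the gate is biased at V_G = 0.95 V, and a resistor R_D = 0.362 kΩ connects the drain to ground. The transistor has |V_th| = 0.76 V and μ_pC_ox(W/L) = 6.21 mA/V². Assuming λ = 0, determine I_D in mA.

V_SG = V_DD − V_G = 2.57 − 0.95 = 1.62 V, so V_ov = 1.62 − 0.76 = 0.86 V.
Assume saturation: I_D = ½ k_p V_ov² = 0.5 × 6.21 × 0.86² = 2.3 mA, giving V_SD = V_DD − I_D R_D = 2.57 − 2.3 × 0.362 = 1.74 V.
V_SD = 1.74 V ≥ V_ov = 0.86 V, confirming saturation.

I_D = 2.30 mA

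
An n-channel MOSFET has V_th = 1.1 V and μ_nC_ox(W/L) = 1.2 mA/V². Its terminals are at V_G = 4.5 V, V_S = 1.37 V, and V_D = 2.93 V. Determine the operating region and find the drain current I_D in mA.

V_GS = V_G − V_S = 4.5 − 1.37 = 3.13 V; V_DS = V_D − V_S = 2.93 − 1.37 = 1.56 V.
V_ov = V_GS − V_th = 3.13 − 1.1 = 2.03 V.
Since V_DS = 1.56 V < V_ov = 2.03 V, the device is in the triode region.
I_D = k_n [V_ov · V_DS − ½ V_DS²] = 1.2 × [2.03 × 1.56 − 0.5 × 1.56²] = 2.34 mA.

Triode; I_D = 2.34 mA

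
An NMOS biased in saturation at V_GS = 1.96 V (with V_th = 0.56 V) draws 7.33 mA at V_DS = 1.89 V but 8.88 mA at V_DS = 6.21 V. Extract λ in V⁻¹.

λ = 0.0539 V⁻¹

With V_GS fixed, I_D ∝ (1 + λ V_DS) in saturation, so I_D2/I_D1 = (1 + λ V_DS2)/(1 + λ V_DS1).
8.88/7.33 = 1.211 = (1 + 6.21 λ)/(1 + 1.89 λ).
Solving: λ (I_D1 V_DS2 − I_D2 V_DS1) = I_D2 − I_D1, so λ = (8.88 − 7.33) / (7.33 × 6.21 − 8.88 × 1.89) = 1.55 / 28.7 = 0.0539 V⁻¹.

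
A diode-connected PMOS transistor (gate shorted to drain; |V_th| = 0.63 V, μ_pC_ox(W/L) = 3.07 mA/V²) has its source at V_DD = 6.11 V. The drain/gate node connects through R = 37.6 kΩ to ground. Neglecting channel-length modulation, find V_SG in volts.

V_SG = 0.930 V

With gate tied to drain, V_SG = V_SD ≥ V_SG − |V_th|, so the device is in saturation.
KCL at the drain: ½ k_p (V_SG − |V_th|)² = (V_DD − V_SG)/R.
Let x = V_SG − 0.63. Then 57.7 x² + x − 5.48 = 0, giving x = 0.3 V (positive root), so V_SG = 0.93 V.
I_D = (V_DD − V_SG)/R = (6.11 − 0.93) / 37.6 = 0.138 mA.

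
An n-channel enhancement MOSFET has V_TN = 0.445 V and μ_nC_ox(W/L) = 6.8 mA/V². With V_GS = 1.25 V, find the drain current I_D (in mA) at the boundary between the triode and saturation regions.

At the boundary V_DS = V_ov = V_GS − V_TN = 1.25 − 0.445 = 0.805 V.
I_D = ½ k_n V_ov² = 0.5 × 6.8 × 0.805² = 2.2 mA.

I_D = 2.20 mA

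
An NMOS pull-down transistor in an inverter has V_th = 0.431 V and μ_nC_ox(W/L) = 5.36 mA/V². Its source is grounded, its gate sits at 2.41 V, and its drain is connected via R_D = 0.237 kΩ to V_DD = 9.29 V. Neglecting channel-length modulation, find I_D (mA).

I_D = 10.5 mA

V_GS = V_G = 2.41 V, so V_ov = 2.41 − 0.431 = 1.98 V.
Assume saturation: I_D = ½ k_n V_ov² = 0.5 × 5.36 × 1.98² = 10.5 mA, giving V_DS = V_DD − I_D R_D = 9.29 − 10.5 × 0.237 = 6.8 V.
V_DS = 6.8 V ≥ V_ov = 1.98 V, confirming saturation.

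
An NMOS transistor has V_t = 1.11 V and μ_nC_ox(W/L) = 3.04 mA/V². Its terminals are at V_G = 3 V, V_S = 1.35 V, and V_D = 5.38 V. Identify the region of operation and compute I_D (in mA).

V_GS = V_G − V_S = 3 − 1.35 = 1.65 V; V_DS = V_D − V_S = 5.38 − 1.35 = 4.03 V.
V_ov = V_GS − V_t = 1.65 − 1.11 = 0.54 V.
Since V_DS = 4.03 V ≥ V_ov = 0.54 V, the device is in saturation.
I_D = ½ k_n V_ov² = 0.5 × 3.04 × 0.54² = 0.443 mA.

Saturation; I_D = 0.443 mA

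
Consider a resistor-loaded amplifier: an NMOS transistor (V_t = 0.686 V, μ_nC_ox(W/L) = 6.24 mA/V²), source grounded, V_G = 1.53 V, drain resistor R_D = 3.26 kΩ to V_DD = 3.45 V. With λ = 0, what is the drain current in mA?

V_GS = V_G = 1.53 V, so V_ov = 1.53 − 0.686 = 0.844 V.
Assume saturation: I_D = ½ k_n V_ov² = 0.5 × 6.24 × 0.844² = 2.22 mA, giving V_DS = V_DD − I_D R_D = 3.45 − 2.22 × 3.26 = -3.8 V.
But -3.8 V < V_ov = 0.844 V, so the device is actually in triode.
In triode I_D = k_n[V_ov V_DS − ½ V_DS²] and I_D = (V_DD − V_DS)/R_D. Equating: 10.2 V_DS² − 18.17 V_DS + 3.45 = 0, giving V_DS = 0.216 V (the root below V_ov).
I_D = (3.45 − 0.216) / 3.26 = 0.992 mA.

I_D = 0.992 mA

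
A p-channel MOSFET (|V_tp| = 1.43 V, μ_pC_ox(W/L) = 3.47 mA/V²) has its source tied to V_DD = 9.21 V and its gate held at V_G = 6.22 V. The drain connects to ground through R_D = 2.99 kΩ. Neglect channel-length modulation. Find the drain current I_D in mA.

V_SG = V_DD − V_G = 9.21 − 6.22 = 2.99 V, so V_ov = 2.99 − 1.43 = 1.56 V.
Assume saturation: I_D = ½ k_p V_ov² = 0.5 × 3.47 × 1.56² = 4.22 mA, giving V_SD = V_DD − I_D R_D = 9.21 − 4.22 × 2.99 = -3.41 V.
But -3.41 V < V_ov = 1.56 V, so the device is actually in triode.
In triode I_D = k_p[V_ov V_SD − ½ V_SD²] and I_D = (V_DD − V_SD)/R_D. Equating: 5.19 V_SD² − 17.19 V_SD + 9.21 = 0, giving V_SD = 0.672 V (the root below V_ov).
I_D = (9.21 − 0.672) / 2.99 = 2.86 mA.

I_D = 2.86 mA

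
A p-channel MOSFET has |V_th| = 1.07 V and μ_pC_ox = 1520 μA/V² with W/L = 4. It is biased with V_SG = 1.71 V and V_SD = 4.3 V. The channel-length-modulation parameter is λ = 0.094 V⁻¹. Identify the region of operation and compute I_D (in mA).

Saturation; I_D = 1.75 mA

k_p = μ_pC_ox · (W/L) = 6.08 mA/V².
V_ov = V_SG − |V_th| = 1.71 − 1.07 = 0.64 V.
Since V_SD = 4.3 V ≥ V_ov = 0.64 V, the device is in saturation.
I_D = ½ k_p V_ov² (1 + λ V_SD) = 0.5 × 6.08 × 0.64² × (1 + 0.094 × 4.3) = 1.75 mA.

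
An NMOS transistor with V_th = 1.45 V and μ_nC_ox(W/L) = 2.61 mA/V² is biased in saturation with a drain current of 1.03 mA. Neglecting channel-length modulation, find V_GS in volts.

In saturation I_D = ½ k_n (V_GS − V_th)², so V_GS − V_th = √(2 I_D / k_n) = √(2 × 1.03 / 2.61) = 0.888 V.
V_GS = 1.45 + 0.888 = 2.34 V.

V_GS = 2.34 V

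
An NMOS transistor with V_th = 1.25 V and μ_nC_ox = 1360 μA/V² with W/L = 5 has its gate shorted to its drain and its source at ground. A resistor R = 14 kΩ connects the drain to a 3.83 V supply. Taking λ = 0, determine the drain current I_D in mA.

I_D = 0.168 mA

With gate tied to drain, V_GS = V_DS ≥ V_GS − V_th, so the device is in saturation.
k_n = μ_nC_ox · (W/L) = 6.8 mA/V².
KCL at the drain: ½ k_n (V_GS − V_th)² = (V_DD − V_GS)/R.
Let x = V_GS − 1.25. Then 47.6 x² + x − 2.58 = 0, giving x = 0.223 V (positive root), so V_GS = 1.47 V.
I_D = (V_DD − V_GS)/R = (3.83 − 1.47) / 14 = 0.168 mA.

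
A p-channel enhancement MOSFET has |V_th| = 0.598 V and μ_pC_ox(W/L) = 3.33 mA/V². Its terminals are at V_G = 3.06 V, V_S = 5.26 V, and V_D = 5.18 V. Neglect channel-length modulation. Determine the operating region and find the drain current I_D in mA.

Triode; I_D = 0.416 mA

V_SG = V_S − V_G = 5.26 − 3.06 = 2.2 V; V_SD = V_S − V_D = 5.26 − 5.18 = 0.08 V.
V_ov = V_SG − |V_th| = 2.2 − 0.598 = 1.6 V.
Since V_SD = 0.08 V < V_ov = 1.6 V, the device is in the triode region.
I_D = k_p [V_ov · V_SD − ½ V_SD²] = 3.33 × [1.6 × 0.08 − 0.5 × 0.08²] = 0.416 mA.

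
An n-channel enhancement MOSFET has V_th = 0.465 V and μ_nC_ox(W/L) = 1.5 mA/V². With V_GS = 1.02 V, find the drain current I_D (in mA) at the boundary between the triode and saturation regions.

At the boundary V_DS = V_ov = V_GS − V_th = 1.02 − 0.465 = 0.555 V.
I_D = ½ k_n V_ov² = 0.5 × 1.5 × 0.555² = 0.231 mA.

I_D = 0.231 mA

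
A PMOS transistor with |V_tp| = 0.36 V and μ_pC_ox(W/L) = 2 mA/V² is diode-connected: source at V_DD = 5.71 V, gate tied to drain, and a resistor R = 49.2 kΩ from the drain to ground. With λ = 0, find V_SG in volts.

With gate tied to drain, V_SG = V_SD ≥ V_SG − |V_tp|, so the device is in saturation.
KCL at the drain: ½ k_p (V_SG − |V_tp|)² = (V_DD − V_SG)/R.
Let x = V_SG − 0.36. Then 49.2 x² + x − 5.35 = 0, giving x = 0.32 V (positive root), so V_SG = 0.68 V.
I_D = (V_DD − V_SG)/R = (5.71 − 0.68) / 49.2 = 0.102 mA.

V_SG = 0.680 V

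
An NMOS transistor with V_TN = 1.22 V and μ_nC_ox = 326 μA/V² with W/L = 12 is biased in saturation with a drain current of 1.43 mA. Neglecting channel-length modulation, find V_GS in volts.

V_GS = 2.08 V

k_n = μ_nC_ox · (W/L) = 3.912 mA/V².
In saturation I_D = ½ k_n (V_GS − V_TN)², so V_GS − V_TN = √(2 I_D / k_n) = √(2 × 1.43 / 3.912) = 0.855 V.
V_GS = 1.22 + 0.855 = 2.08 V.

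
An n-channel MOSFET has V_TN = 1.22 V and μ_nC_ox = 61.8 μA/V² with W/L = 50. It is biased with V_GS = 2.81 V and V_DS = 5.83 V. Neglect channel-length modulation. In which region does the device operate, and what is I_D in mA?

Saturation; I_D = 3.91 mA

k_n = μ_nC_ox · (W/L) = 3.09 mA/V².
V_ov = V_GS − V_TN = 2.81 − 1.22 = 1.59 V.
Since V_DS = 5.83 V ≥ V_ov = 1.59 V, the device is in saturation.
I_D = ½ k_n V_ov² = 0.5 × 3.09 × 1.59² = 3.91 mA.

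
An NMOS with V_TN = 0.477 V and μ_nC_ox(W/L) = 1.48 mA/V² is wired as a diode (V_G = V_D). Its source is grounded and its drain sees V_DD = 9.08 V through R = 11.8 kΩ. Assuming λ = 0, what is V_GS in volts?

V_GS = 1.41 V

With gate tied to drain, V_GS = V_DS ≥ V_GS − V_TN, so the device is in saturation.
KCL at the drain: ½ k_n (V_GS − V_TN)² = (V_DD − V_GS)/R.
Let x = V_GS − 0.477. Then 8.73 x² + x − 8.603 = 0, giving x = 0.937 V (positive root), so V_GS = 1.41 V.
I_D = (V_DD − V_GS)/R = (9.08 − 1.41) / 11.8 = 0.65 mA.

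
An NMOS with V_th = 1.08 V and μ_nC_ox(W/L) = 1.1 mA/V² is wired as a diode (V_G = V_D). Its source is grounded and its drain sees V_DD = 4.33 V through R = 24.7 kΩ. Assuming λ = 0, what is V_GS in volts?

With gate tied to drain, V_GS = V_DS ≥ V_GS − V_th, so the device is in saturation.
KCL at the drain: ½ k_n (V_GS − V_th)² = (V_DD − V_GS)/R.
Let x = V_GS − 1.08. Then 13.6 x² + x − 3.25 = 0, giving x = 0.454 V (positive root), so V_GS = 1.53 V.
I_D = (V_DD − V_GS)/R = (4.33 − 1.53) / 24.7 = 0.113 mA.

V_GS = 1.53 V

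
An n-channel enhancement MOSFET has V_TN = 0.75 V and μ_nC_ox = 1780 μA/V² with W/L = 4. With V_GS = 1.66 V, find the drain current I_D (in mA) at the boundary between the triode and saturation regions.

At the boundary V_DS = V_ov = V_GS − V_TN = 1.66 − 0.75 = 0.91 V.
k_n = μ_nC_ox · (W/L) = 7.12 mA/V².
I_D = ½ k_n V_ov² = 0.5 × 7.12 × 0.91² = 2.95 mA.

I_D = 2.95 mA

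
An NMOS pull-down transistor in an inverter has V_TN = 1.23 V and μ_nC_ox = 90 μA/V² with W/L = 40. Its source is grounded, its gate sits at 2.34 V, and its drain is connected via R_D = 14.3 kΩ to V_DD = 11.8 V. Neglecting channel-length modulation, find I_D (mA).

V_GS = V_G = 2.34 V, so V_ov = 2.34 − 1.23 = 1.11 V.
k_n = μ_nC_ox · (W/L) = 3.6 mA/V².
Assume saturation: I_D = ½ k_n V_ov² = 0.5 × 3.6 × 1.11² = 2.22 mA, giving V_DS = V_DD − I_D R_D = 11.8 − 2.22 × 14.3 = -19.9 V.
But -19.9 V < V_ov = 1.11 V, so the device is actually in triode.
In triode I_D = k_n[V_ov V_DS − ½ V_DS²] and I_D = (V_DD − V_DS)/R_D. Equating: 25.7 V_DS² − 58.14 V_DS + 11.8 = 0, giving V_DS = 0.225 V (the root below V_ov).
I_D = (11.8 − 0.225) / 14.3 = 0.809 mA.

I_D = 0.809 mA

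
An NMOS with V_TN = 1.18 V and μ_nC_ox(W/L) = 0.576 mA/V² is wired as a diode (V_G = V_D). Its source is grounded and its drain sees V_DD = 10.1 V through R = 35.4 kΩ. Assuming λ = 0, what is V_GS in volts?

V_GS = 2.07 V

With gate tied to drain, V_GS = V_DS ≥ V_GS − V_TN, so the device is in saturation.
KCL at the drain: ½ k_n (V_GS − V_TN)² = (V_DD − V_GS)/R.
Let x = V_GS − 1.18. Then 10.2 x² + x − 8.92 = 0, giving x = 0.888 V (positive root), so V_GS = 2.07 V.
I_D = (V_DD − V_GS)/R = (10.1 − 2.07) / 35.4 = 0.227 mA.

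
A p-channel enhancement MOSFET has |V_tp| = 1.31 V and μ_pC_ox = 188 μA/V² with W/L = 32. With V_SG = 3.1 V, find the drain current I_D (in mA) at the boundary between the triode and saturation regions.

At the boundary V_SD = V_ov = V_SG − |V_tp| = 3.1 − 1.31 = 1.79 V.
k_p = μ_pC_ox · (W/L) = 6.016 mA/V².
I_D = ½ k_p V_ov² = 0.5 × 6.016 × 1.79² = 9.64 mA.

I_D = 9.64 mA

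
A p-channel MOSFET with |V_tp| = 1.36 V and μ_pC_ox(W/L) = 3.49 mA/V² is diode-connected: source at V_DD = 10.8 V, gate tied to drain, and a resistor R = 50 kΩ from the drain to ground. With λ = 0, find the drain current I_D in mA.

I_D = 0.182 mA

With gate tied to drain, V_SG = V_SD ≥ V_SG − |V_tp|, so the device is in saturation.
KCL at the drain: ½ k_p (V_SG − |V_tp|)² = (V_DD − V_SG)/R.
Let x = V_SG − 1.36. Then 87.2 x² + x − 9.44 = 0, giving x = 0.323 V (positive root), so V_SG = 1.68 V.
I_D = (V_DD − V_SG)/R = (10.8 − 1.68) / 50 = 0.182 mA.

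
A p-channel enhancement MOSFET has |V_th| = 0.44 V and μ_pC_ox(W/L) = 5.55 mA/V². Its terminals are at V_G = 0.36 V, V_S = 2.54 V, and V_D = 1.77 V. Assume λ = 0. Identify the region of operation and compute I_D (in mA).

Triode; I_D = 5.79 mA

V_SG = V_S − V_G = 2.54 − 0.36 = 2.18 V; V_SD = V_S − V_D = 2.54 − 1.77 = 0.77 V.
V_ov = V_SG − |V_th| = 2.18 − 0.44 = 1.74 V.
Since V_SD = 0.77 V < V_ov = 1.74 V, the device is in the triode region.
I_D = k_p [V_ov · V_SD − ½ V_SD²] = 5.55 × [1.74 × 0.77 − 0.5 × 0.77²] = 5.79 mA.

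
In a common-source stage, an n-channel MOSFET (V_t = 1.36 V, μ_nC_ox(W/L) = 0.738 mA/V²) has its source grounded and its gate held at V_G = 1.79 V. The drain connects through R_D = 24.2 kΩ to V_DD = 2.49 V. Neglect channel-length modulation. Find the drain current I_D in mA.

V_GS = V_G = 1.79 V, so V_ov = 1.79 − 1.36 = 0.43 V.
Assume saturation: I_D = ½ k_n V_ov² = 0.5 × 0.738 × 0.43² = 0.0682 mA, giving V_DS = V_DD − I_D R_D = 2.49 − 0.0682 × 24.2 = 0.839 V.
V_DS = 0.839 V ≥ V_ov = 0.43 V, confirming saturation.

I_D = 0.0682 mA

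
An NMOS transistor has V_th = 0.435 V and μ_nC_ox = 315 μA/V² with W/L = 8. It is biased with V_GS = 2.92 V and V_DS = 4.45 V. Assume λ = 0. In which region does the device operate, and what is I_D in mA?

Saturation; I_D = 7.78 mA

k_n = μ_nC_ox · (W/L) = 2.52 mA/V².
V_ov = V_GS − V_th = 2.92 − 0.435 = 2.48 V.
Since V_DS = 4.45 V ≥ V_ov = 2.48 V, the device is in saturation.
I_D = ½ k_n V_ov² = 0.5 × 2.52 × 2.48² = 7.78 mA.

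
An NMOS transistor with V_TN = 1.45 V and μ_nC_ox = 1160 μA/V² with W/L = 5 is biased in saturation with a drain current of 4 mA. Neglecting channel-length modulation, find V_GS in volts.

V_GS = 2.62 V

k_n = μ_nC_ox · (W/L) = 5.8 mA/V².
In saturation I_D = ½ k_n (V_GS − V_TN)², so V_GS − V_TN = √(2 I_D / k_n) = √(2 × 4 / 5.8) = 1.17 V.
V_GS = 1.45 + 1.17 = 2.62 V.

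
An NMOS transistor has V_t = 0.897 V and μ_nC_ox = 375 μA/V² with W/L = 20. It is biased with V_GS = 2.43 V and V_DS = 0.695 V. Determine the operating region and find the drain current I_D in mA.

k_n = μ_nC_ox · (W/L) = 7.5 mA/V².
V_ov = V_GS − V_t = 2.43 − 0.897 = 1.53 V.
Since V_DS = 0.695 V < V_ov = 1.53 V, the device is in the triode region.
I_D = k_n [V_ov · V_DS − ½ V_DS²] = 7.5 × [1.53 × 0.695 − 0.5 × 0.695²] = 6.18 mA.

Triode; I_D = 6.18 mA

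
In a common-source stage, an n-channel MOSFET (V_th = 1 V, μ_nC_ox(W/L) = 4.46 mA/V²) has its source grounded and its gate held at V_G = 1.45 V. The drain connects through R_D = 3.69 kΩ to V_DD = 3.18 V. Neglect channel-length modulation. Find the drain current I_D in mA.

I_D = 0.452 mA

V_GS = V_G = 1.45 V, so V_ov = 1.45 − 1 = 0.45 V.
Assume saturation: I_D = ½ k_n V_ov² = 0.5 × 4.46 × 0.45² = 0.452 mA, giving V_DS = V_DD − I_D R_D = 3.18 − 0.452 × 3.69 = 1.51 V.
V_DS = 1.51 V ≥ V_ov = 0.45 V, confirming saturation.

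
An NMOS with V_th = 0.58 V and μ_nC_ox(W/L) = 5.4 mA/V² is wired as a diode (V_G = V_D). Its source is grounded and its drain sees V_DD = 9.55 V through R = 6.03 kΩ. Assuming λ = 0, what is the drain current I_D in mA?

With gate tied to drain, V_GS = V_DS ≥ V_GS − V_th, so the device is in saturation.
KCL at the drain: ½ k_n (V_GS − V_th)² = (V_DD − V_GS)/R.
Let x = V_GS − 0.58. Then 16.3 x² + x − 8.97 = 0, giving x = 0.712 V (positive root), so V_GS = 1.29 V.
I_D = (V_DD − V_GS)/R = (9.55 − 1.29) / 6.03 = 1.37 mA.

I_D = 1.37 mA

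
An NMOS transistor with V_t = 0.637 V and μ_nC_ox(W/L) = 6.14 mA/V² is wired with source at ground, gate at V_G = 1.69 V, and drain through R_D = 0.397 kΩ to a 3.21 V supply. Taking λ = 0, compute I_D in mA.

V_GS = V_G = 1.69 V, so V_ov = 1.69 − 0.637 = 1.05 V.
Assume saturation: I_D = ½ k_n V_ov² = 0.5 × 6.14 × 1.05² = 3.4 mA, giving V_DS = V_DD − I_D R_D = 3.21 − 3.4 × 0.397 = 1.86 V.
V_DS = 1.86 V ≥ V_ov = 1.05 V, confirming saturation.

I_D = 3.40 mA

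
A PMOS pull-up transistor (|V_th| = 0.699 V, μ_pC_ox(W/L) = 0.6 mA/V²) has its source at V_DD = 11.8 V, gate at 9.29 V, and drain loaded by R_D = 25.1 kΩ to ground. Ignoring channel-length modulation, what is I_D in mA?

V_SG = V_DD − V_G = 11.8 − 9.29 = 2.51 V, so V_ov = 2.51 − 0.699 = 1.81 V.
Assume saturation: I_D = ½ k_p V_ov² = 0.5 × 0.6 × 1.81² = 0.984 mA, giving V_SD = V_DD − I_D R_D = 11.8 − 0.984 × 25.1 = -12.9 V.
But -12.9 V < V_ov = 1.81 V, so the device is actually in triode.
In triode I_D = k_p[V_ov V_SD − ½ V_SD²] and I_D = (V_DD − V_SD)/R_D. Equating: 7.53 V_SD² − 28.27 V_SD + 11.8 = 0, giving V_SD = 0.478 V (the root below V_ov).
I_D = (11.8 − 0.478) / 25.1 = 0.451 mA.

I_D = 0.451 mA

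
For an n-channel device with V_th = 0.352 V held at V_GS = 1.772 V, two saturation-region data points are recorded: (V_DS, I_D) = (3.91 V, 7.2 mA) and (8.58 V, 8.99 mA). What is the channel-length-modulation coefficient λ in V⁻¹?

λ = 0.0672 V⁻¹

With V_GS fixed, I_D ∝ (1 + λ V_DS) in saturation, so I_D2/I_D1 = (1 + λ V_DS2)/(1 + λ V_DS1).
8.99/7.2 = 1.249 = (1 + 8.58 λ)/(1 + 3.91 λ).
Solving: λ (I_D1 V_DS2 − I_D2 V_DS1) = I_D2 − I_D1, so λ = (8.99 − 7.2) / (7.2 × 8.58 − 8.99 × 3.91) = 1.79 / 26.6 = 0.0672 V⁻¹.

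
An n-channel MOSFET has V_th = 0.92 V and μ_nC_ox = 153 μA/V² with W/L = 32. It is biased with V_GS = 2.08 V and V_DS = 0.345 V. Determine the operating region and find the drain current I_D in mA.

Triode; I_D = 1.67 mA

k_n = μ_nC_ox · (W/L) = 4.896 mA/V².
V_ov = V_GS − V_th = 2.08 − 0.92 = 1.16 V.
Since V_DS = 0.345 V < V_ov = 1.16 V, the device is in the triode region.
I_D = k_n [V_ov · V_DS − ½ V_DS²] = 4.896 × [1.16 × 0.345 − 0.5 × 0.345²] = 1.67 mA.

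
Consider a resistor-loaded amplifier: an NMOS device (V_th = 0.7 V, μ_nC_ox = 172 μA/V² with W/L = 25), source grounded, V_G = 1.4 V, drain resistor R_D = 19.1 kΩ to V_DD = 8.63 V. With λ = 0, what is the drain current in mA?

V_GS = V_G = 1.4 V, so V_ov = 1.4 − 0.7 = 0.7 V.
k_n = μ_nC_ox · (W/L) = 4.3 mA/V².
Assume saturation: I_D = ½ k_n V_ov² = 0.5 × 4.3 × 0.7² = 1.05 mA, giving V_DS = V_DD − I_D R_D = 8.63 − 1.05 × 19.1 = -11.5 V.
But -11.5 V < V_ov = 0.7 V, so the device is actually in triode.
In triode I_D = k_n[V_ov V_DS − ½ V_DS²] and I_D = (V_DD − V_DS)/R_D. Equating: 41.1 V_DS² − 58.49 V_DS + 8.63 = 0, giving V_DS = 0.167 V (the root below V_ov).
I_D = (8.63 − 0.167) / 19.1 = 0.443 mA.

I_D = 0.443 mA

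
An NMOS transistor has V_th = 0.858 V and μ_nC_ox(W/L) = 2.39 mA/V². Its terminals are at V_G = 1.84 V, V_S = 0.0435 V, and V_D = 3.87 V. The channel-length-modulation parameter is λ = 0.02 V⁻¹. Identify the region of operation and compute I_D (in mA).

V_GS = V_G − V_S = 1.84 − 0.0435 = 1.8 V; V_DS = V_D − V_S = 3.87 − 0.0435 = 3.83 V.
V_ov = V_GS − V_th = 1.8 − 0.858 = 0.939 V.
Since V_DS = 3.83 V ≥ V_ov = 0.939 V, the device is in saturation.
I_D = ½ k_n V_ov² (1 + λ V_DS) = 0.5 × 2.39 × 0.939² × (1 + 0.02 × 3.83) = 1.13 mA.

Saturation; I_D = 1.13 mA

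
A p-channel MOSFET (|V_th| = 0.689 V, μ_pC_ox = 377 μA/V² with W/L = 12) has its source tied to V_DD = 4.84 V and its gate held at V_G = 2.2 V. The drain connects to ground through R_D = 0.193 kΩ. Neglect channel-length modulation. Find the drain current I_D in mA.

V_SG = V_DD − V_G = 4.84 − 2.2 = 2.64 V, so V_ov = 2.64 − 0.689 = 1.95 V.
k_p = μ_pC_ox · (W/L) = 4.524 mA/V².
Assume saturation: I_D = ½ k_p V_ov² = 0.5 × 4.524 × 1.95² = 8.61 mA, giving V_SD = V_DD − I_D R_D = 4.84 − 8.61 × 0.193 = 3.18 V.
V_SD = 3.18 V ≥ V_ov = 1.95 V, confirming saturation.

I_D = 8.61 mA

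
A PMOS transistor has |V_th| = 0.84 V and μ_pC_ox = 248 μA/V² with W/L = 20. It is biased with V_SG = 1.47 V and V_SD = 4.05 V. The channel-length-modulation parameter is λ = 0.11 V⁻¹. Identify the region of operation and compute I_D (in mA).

Saturation; I_D = 1.42 mA

k_p = μ_pC_ox · (W/L) = 4.96 mA/V².
V_ov = V_SG − |V_th| = 1.47 − 0.84 = 0.63 V.
Since V_SD = 4.05 V ≥ V_ov = 0.63 V, the device is in saturation.
I_D = ½ k_p V_ov² (1 + λ V_SD) = 0.5 × 4.96 × 0.63² × (1 + 0.11 × 4.05) = 1.42 mA.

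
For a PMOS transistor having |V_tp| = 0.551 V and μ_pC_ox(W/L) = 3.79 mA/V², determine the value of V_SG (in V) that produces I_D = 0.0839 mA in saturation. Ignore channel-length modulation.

In saturation I_D = ½ k_p (V_SG − |V_tp|)², so V_SG − |V_tp| = √(2 I_D / k_p) = √(2 × 0.0839 / 3.79) = 0.21 V.
V_SG = 0.551 + 0.21 = 0.761 V.

V_SG = 0.761 V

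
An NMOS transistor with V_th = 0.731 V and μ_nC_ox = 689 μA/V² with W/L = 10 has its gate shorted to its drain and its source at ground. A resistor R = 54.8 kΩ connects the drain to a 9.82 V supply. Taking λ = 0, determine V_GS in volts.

With gate tied to drain, V_GS = V_DS ≥ V_GS − V_th, so the device is in saturation.
k_n = μ_nC_ox · (W/L) = 6.89 mA/V².
KCL at the drain: ½ k_n (V_GS − V_th)² = (V_DD − V_GS)/R.
Let x = V_GS − 0.731. Then 189 x² + x − 9.089 = 0, giving x = 0.217 V (positive root), so V_GS = 0.948 V.
I_D = (V_DD − V_GS)/R = (9.82 − 0.948) / 54.8 = 0.162 mA.

V_GS = 0.948 V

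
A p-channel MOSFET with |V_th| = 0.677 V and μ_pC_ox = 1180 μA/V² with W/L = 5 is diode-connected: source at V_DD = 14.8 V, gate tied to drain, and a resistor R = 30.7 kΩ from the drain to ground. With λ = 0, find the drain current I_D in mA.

I_D = 0.447 mA

With gate tied to drain, V_SG = V_SD ≥ V_SG − |V_th|, so the device is in saturation.
k_p = μ_pC_ox · (W/L) = 5.9 mA/V².
KCL at the drain: ½ k_p (V_SG − |V_th|)² = (V_DD − V_SG)/R.
Let x = V_SG − 0.677. Then 90.6 x² + x − 14.12 = 0, giving x = 0.389 V (positive root), so V_SG = 1.07 V.
I_D = (V_DD − V_SG)/R = (14.8 − 1.07) / 30.7 = 0.447 mA.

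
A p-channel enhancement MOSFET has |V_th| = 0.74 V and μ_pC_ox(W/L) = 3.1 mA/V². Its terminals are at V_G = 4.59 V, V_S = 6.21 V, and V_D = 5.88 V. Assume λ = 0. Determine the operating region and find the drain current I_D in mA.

Triode; I_D = 0.731 mA

V_SG = V_S − V_G = 6.21 − 4.59 = 1.62 V; V_SD = V_S − V_D = 6.21 − 5.88 = 0.33 V.
V_ov = V_SG − |V_th| = 1.62 − 0.74 = 0.88 V.
Since V_SD = 0.33 V < V_ov = 0.88 V, the device is in the triode region.
I_D = k_p [V_ov · V_SD − ½ V_SD²] = 3.1 × [0.88 × 0.33 − 0.5 × 0.33²] = 0.731 mA.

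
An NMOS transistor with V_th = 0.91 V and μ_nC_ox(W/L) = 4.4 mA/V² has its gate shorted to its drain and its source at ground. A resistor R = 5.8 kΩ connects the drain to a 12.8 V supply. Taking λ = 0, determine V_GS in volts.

V_GS = 1.84 V

With gate tied to drain, V_GS = V_DS ≥ V_GS − V_th, so the device is in saturation.
KCL at the drain: ½ k_n (V_GS − V_th)² = (V_DD − V_GS)/R.
Let x = V_GS − 0.91. Then 12.8 x² + x − 11.89 = 0, giving x = 0.927 V (positive root), so V_GS = 1.84 V.
I_D = (V_DD − V_GS)/R = (12.8 − 1.84) / 5.8 = 1.89 mA.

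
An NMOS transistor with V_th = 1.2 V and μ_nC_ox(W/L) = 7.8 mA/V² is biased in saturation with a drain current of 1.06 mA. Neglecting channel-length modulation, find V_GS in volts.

V_GS = 1.72 V

In saturation I_D = ½ k_n (V_GS − V_th)², so V_GS − V_th = √(2 I_D / k_n) = √(2 × 1.06 / 7.8) = 0.521 V.
V_GS = 1.2 + 0.521 = 1.72 V.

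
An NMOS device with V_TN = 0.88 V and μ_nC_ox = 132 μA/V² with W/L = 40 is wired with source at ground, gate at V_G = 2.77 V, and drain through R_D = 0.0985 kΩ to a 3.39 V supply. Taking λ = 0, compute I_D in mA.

V_GS = V_G = 2.77 V, so V_ov = 2.77 − 0.88 = 1.89 V.
k_n = μ_nC_ox · (W/L) = 5.28 mA/V².
Assume saturation: I_D = ½ k_n V_ov² = 0.5 × 5.28 × 1.89² = 9.43 mA, giving V_DS = V_DD − I_D R_D = 3.39 − 9.43 × 0.0985 = 2.46 V.
V_DS = 2.46 V ≥ V_ov = 1.89 V, confirming saturation.

I_D = 9.43 mA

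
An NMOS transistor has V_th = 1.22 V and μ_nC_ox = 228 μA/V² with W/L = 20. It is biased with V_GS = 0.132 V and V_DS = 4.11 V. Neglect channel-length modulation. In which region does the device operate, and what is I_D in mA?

V_GS = 0.132 V < V_th = 1.22 V, so the transistor is in cutoff.

Cutoff; I_D = 0 mA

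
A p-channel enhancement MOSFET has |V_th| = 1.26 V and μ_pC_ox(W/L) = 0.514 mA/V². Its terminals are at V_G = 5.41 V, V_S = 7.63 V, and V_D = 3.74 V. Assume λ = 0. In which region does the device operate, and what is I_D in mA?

V_SG = V_S − V_G = 7.63 − 5.41 = 2.22 V; V_SD = V_S − V_D = 7.63 − 3.74 = 3.89 V.
V_ov = V_SG − |V_th| = 2.22 − 1.26 = 0.96 V.
Since V_SD = 3.89 V ≥ V_ov = 0.96 V, the device is in saturation.
I_D = ½ k_p V_ov² = 0.5 × 0.514 × 0.96² = 0.237 mA.

Saturation; I_D = 0.237 mA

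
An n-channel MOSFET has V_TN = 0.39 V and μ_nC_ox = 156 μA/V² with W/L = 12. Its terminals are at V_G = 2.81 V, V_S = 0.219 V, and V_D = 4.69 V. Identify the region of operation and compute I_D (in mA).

Saturation; I_D = 4.53 mA

V_GS = V_G − V_S = 2.81 − 0.219 = 2.59 V; V_DS = V_D − V_S = 4.69 − 0.219 = 4.47 V.
k_n = μ_nC_ox · (W/L) = 1.872 mA/V².
V_ov = V_GS − V_TN = 2.59 − 0.39 = 2.2 V.
Since V_DS = 4.47 V ≥ V_ov = 2.2 V, the device is in saturation.
I_D = ½ k_n V_ov² = 0.5 × 1.872 × 2.2² = 4.53 mA.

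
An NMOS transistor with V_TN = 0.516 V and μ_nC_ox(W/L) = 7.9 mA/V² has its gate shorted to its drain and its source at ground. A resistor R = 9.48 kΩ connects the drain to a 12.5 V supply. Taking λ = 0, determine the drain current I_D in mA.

With gate tied to drain, V_GS = V_DS ≥ V_GS − V_TN, so the device is in saturation.
KCL at the drain: ½ k_n (V_GS − V_TN)² = (V_DD − V_GS)/R.
Let x = V_GS − 0.516. Then 37.4 x² + x − 11.98 = 0, giving x = 0.553 V (positive root), so V_GS = 1.07 V.
I_D = (V_DD − V_GS)/R = (12.5 − 1.07) / 9.48 = 1.21 mA.

I_D = 1.21 mA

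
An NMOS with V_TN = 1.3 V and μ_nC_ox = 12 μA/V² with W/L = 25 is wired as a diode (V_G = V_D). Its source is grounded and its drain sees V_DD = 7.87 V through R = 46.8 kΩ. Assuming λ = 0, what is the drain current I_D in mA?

I_D = 0.121 mA

With gate tied to drain, V_GS = V_DS ≥ V_GS − V_TN, so the device is in saturation.
k_n = μ_nC_ox · (W/L) = 0.3 mA/V².
KCL at the drain: ½ k_n (V_GS − V_TN)² = (V_DD − V_GS)/R.
Let x = V_GS − 1.3. Then 7.02 x² + x − 6.57 = 0, giving x = 0.899 V (positive root), so V_GS = 2.2 V.
I_D = (V_DD − V_GS)/R = (7.87 − 2.2) / 46.8 = 0.121 mA.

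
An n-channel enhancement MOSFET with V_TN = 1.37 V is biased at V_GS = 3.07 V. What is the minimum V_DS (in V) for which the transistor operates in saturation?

The boundary between triode and saturation is V_DS = V_GS − V_TN = V_ov.
V_ov = 3.07 − 1.37 = 1.7 V.

V_DS,sat = 1.70 V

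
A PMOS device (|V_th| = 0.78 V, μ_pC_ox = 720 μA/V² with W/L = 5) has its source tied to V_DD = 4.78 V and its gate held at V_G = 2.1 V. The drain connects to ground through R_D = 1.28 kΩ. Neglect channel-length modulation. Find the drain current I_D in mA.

I_D = 3.29 mA

V_SG = V_DD − V_G = 4.78 − 2.1 = 2.68 V, so V_ov = 2.68 − 0.78 = 1.9 V.
k_p = μ_pC_ox · (W/L) = 3.6 mA/V².
Assume saturation: I_D = ½ k_p V_ov² = 0.5 × 3.6 × 1.9² = 6.5 mA, giving V_SD = V_DD − I_D R_D = 4.78 − 6.5 × 1.28 = -3.54 V.
But -3.54 V < V_ov = 1.9 V, so the device is actually in triode.
In triode I_D = k_p[V_ov V_SD − ½ V_SD²] and I_D = (V_DD − V_SD)/R_D. Equating: 2.3 V_SD² − 9.755 V_SD + 4.78 = 0, giving V_SD = 0.566 V (the root below V_ov).
I_D = (4.78 − 0.566) / 1.28 = 3.29 mA.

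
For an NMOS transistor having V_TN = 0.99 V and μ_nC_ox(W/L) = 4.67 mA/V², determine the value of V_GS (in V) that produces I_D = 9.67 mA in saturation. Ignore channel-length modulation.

V_GS = 3.03 V

In saturation I_D = ½ k_n (V_GS − V_TN)², so V_GS − V_TN = √(2 I_D / k_n) = √(2 × 9.67 / 4.67) = 2.04 V.
V_GS = 0.99 + 2.04 = 3.03 V.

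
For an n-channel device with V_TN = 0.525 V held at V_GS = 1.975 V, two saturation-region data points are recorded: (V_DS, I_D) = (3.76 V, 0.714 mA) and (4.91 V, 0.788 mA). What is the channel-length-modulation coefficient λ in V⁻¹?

With V_GS fixed, I_D ∝ (1 + λ V_DS) in saturation, so I_D2/I_D1 = (1 + λ V_DS2)/(1 + λ V_DS1).
0.788/0.714 = 1.104 = (1 + 4.91 λ)/(1 + 3.76 λ).
Solving: λ (I_D1 V_DS2 − I_D2 V_DS1) = I_D2 − I_D1, so λ = (0.788 − 0.714) / (0.714 × 4.91 − 0.788 × 3.76) = 0.074 / 0.543 = 0.136 V⁻¹.

λ = 0.136 V⁻¹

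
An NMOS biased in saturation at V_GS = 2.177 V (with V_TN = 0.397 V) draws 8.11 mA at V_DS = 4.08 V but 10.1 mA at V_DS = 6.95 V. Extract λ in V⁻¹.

λ = 0.131 V⁻¹

With V_GS fixed, I_D ∝ (1 + λ V_DS) in saturation, so I_D2/I_D1 = (1 + λ V_DS2)/(1 + λ V_DS1).
10.1/8.11 = 1.245 = (1 + 6.95 λ)/(1 + 4.08 λ).
Solving: λ (I_D1 V_DS2 − I_D2 V_DS1) = I_D2 − I_D1, so λ = (10.1 − 8.11) / (8.11 × 6.95 − 10.1 × 4.08) = 1.99 / 15.2 = 0.131 V⁻¹.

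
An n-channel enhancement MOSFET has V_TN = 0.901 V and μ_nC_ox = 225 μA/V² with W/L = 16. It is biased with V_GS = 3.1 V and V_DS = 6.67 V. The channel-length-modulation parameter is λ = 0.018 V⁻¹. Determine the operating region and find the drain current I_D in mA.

Saturation; I_D = 9.75 mA

k_n = μ_nC_ox · (W/L) = 3.6 mA/V².
V_ov = V_GS − V_TN = 3.1 − 0.901 = 2.2 V.
Since V_DS = 6.67 V ≥ V_ov = 2.2 V, the device is in saturation.
I_D = ½ k_n V_ov² (1 + λ V_DS) = 0.5 × 3.6 × 2.2² × (1 + 0.018 × 6.67) = 9.75 mA.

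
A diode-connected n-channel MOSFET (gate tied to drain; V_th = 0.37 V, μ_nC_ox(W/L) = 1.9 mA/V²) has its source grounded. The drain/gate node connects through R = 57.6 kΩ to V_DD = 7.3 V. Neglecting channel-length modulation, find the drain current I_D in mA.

I_D = 0.114 mA

With gate tied to drain, V_GS = V_DS ≥ V_GS − V_th, so the device is in saturation.
KCL at the drain: ½ k_n (V_GS − V_th)² = (V_DD − V_GS)/R.
Let x = V_GS − 0.37. Then 54.7 x² + x − 6.93 = 0, giving x = 0.347 V (positive root), so V_GS = 0.717 V.
I_D = (V_DD − V_GS)/R = (7.3 − 0.717) / 57.6 = 0.114 mA.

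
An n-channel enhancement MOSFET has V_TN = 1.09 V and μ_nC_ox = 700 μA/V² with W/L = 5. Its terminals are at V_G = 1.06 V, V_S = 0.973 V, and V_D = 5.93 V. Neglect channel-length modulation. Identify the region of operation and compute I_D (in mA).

V_GS = V_G − V_S = 1.06 − 0.973 = 0.087 V; V_DS = V_D − V_S = 5.93 − 0.973 = 4.96 V.
V_GS = 0.087 V < V_TN = 1.09 V, so the transistor is in cutoff.

Cutoff; I_D = 0 mA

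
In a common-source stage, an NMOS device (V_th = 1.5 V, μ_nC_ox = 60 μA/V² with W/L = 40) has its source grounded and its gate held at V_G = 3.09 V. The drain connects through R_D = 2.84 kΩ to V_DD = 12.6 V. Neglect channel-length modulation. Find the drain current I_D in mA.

I_D = 3.03 mA

V_GS = V_G = 3.09 V, so V_ov = 3.09 − 1.5 = 1.59 V.
k_n = μ_nC_ox · (W/L) = 2.4 mA/V².
Assume saturation: I_D = ½ k_n V_ov² = 0.5 × 2.4 × 1.59² = 3.03 mA, giving V_DS = V_DD − I_D R_D = 12.6 − 3.03 × 2.84 = 3.98 V.
V_DS = 3.98 V ≥ V_ov = 1.59 V, confirming saturation.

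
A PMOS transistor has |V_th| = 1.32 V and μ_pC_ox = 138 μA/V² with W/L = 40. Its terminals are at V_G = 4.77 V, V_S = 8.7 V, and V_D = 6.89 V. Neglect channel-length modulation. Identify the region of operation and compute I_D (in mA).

Triode; I_D = 17.0 mA

V_SG = V_S − V_G = 8.7 − 4.77 = 3.93 V; V_SD = V_S − V_D = 8.7 − 6.89 = 1.81 V.
k_p = μ_pC_ox · (W/L) = 5.52 mA/V².
V_ov = V_SG − |V_th| = 3.93 − 1.32 = 2.61 V.
Since V_SD = 1.81 V < V_ov = 2.61 V, the device is in the triode region.
I_D = k_p [V_ov · V_SD − ½ V_SD²] = 5.52 × [2.61 × 1.81 − 0.5 × 1.81²] = 17 mA.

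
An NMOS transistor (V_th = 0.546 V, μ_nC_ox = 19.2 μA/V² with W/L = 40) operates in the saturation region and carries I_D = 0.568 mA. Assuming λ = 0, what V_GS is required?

V_GS = 1.76 V

k_n = μ_nC_ox · (W/L) = 0.768 mA/V².
In saturation I_D = ½ k_n (V_GS − V_th)², so V_GS − V_th = √(2 I_D / k_n) = √(2 × 0.568 / 0.768) = 1.22 V.
V_GS = 0.546 + 1.22 = 1.76 V.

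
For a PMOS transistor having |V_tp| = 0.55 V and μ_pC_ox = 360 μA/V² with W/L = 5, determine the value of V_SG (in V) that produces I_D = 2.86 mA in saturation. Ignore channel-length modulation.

k_p = μ_pC_ox · (W/L) = 1.8 mA/V².
In saturation I_D = ½ k_p (V_SG − |V_tp|)², so V_SG − |V_tp| = √(2 I_D / k_p) = √(2 × 2.86 / 1.8) = 1.78 V.
V_SG = 0.55 + 1.78 = 2.33 V.

V_SG = 2.33 V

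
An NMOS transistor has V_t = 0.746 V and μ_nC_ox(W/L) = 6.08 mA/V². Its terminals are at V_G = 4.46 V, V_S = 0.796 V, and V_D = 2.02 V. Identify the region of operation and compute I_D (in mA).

V_GS = V_G − V_S = 4.46 − 0.796 = 3.66 V; V_DS = V_D − V_S = 2.02 − 0.796 = 1.22 V.
V_ov = V_GS − V_t = 3.66 − 0.746 = 2.92 V.
Since V_DS = 1.22 V < V_ov = 2.92 V, the device is in the triode region.
I_D = k_n [V_ov · V_DS − ½ V_DS²] = 6.08 × [2.92 × 1.22 − 0.5 × 1.22²] = 17.2 mA.

Triode; I_D = 17.2 mA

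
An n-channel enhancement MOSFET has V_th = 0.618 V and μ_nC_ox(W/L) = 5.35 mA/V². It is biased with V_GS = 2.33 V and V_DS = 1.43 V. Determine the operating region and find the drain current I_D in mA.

V_ov = V_GS − V_th = 2.33 − 0.618 = 1.71 V.
Since V_DS = 1.43 V < V_ov = 1.71 V, the device is in the triode region.
I_D = k_n [V_ov · V_DS − ½ V_DS²] = 5.35 × [1.71 × 1.43 − 0.5 × 1.43²] = 7.63 mA.

Triode; I_D = 7.63 mA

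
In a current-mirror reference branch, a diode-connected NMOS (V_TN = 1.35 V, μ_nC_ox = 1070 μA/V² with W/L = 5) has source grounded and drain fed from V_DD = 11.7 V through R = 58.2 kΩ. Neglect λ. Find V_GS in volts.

With gate tied to drain, V_GS = V_DS ≥ V_GS − V_TN, so the device is in saturation.
k_n = μ_nC_ox · (W/L) = 5.35 mA/V².
KCL at the drain: ½ k_n (V_GS − V_TN)² = (V_DD − V_GS)/R.
Let x = V_GS − 1.35. Then 156 x² + x − 10.35 = 0, giving x = 0.255 V (positive root), so V_GS = 1.6 V.
I_D = (V_DD − V_GS)/R = (11.7 − 1.6) / 58.2 = 0.173 mA.

V_GS = 1.60 V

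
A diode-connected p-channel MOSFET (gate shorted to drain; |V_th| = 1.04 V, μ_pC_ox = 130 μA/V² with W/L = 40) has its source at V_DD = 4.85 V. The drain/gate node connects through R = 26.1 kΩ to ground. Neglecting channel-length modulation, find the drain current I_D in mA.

I_D = 0.137 mA

With gate tied to drain, V_SG = V_SD ≥ V_SG − |V_th|, so the device is in saturation.
k_p = μ_pC_ox · (W/L) = 5.2 mA/V².
KCL at the drain: ½ k_p (V_SG − |V_th|)² = (V_DD − V_SG)/R.
Let x = V_SG − 1.04. Then 67.9 x² + x − 3.81 = 0, giving x = 0.23 V (positive root), so V_SG = 1.27 V.
I_D = (V_DD − V_SG)/R = (4.85 − 1.27) / 26.1 = 0.137 mA.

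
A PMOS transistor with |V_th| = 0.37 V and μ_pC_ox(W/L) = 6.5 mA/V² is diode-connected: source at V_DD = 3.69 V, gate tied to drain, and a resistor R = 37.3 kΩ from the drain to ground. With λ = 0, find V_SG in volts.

With gate tied to drain, V_SG = V_SD ≥ V_SG − |V_th|, so the device is in saturation.
KCL at the drain: ½ k_p (V_SG − |V_th|)² = (V_DD − V_SG)/R.
Let x = V_SG − 0.37. Then 121 x² + x − 3.32 = 0, giving x = 0.161 V (positive root), so V_SG = 0.531 V.
I_D = (V_DD − V_SG)/R = (3.69 − 0.531) / 37.3 = 0.0847 mA.

V_SG = 0.531 V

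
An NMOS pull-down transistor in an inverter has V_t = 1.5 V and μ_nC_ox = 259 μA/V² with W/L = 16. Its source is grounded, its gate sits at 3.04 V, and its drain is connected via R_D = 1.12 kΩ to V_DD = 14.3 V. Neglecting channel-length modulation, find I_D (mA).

V_GS = V_G = 3.04 V, so V_ov = 3.04 − 1.5 = 1.54 V.
k_n = μ_nC_ox · (W/L) = 4.144 mA/V².
Assume saturation: I_D = ½ k_n V_ov² = 0.5 × 4.144 × 1.54² = 4.91 mA, giving V_DS = V_DD − I_D R_D = 14.3 − 4.91 × 1.12 = 8.8 V.
V_DS = 8.8 V ≥ V_ov = 1.54 V, confirming saturation.

I_D = 4.91 mA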